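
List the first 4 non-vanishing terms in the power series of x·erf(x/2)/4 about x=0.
-x^8/(10752·√(π)) + x^6/(640·√(π)) - x^4/(48·√(π)) + x^2/(4·√(π))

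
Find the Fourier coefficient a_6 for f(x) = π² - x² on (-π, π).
a_6 = (1/π) ∫_{-π}^{π} f(x)·cos(6x) dx.
Evaluate the integral (use parity and integration by parts as needed): a_6 = -1/9.

Final answer: -1/9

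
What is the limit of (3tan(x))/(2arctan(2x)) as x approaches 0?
Both numerator and denominator → 0 as x → 0; this is a 0/0 indeterminate form.
Expand each to leading order near x = 0: numerator ~ 3·x, denominator ~ 4·x.
The limit of the ratio is 3/4.

Final answer: 3/4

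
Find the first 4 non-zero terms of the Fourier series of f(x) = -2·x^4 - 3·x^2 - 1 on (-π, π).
(-84 + 16·π^2)·cos(x) + (3 - 4·π^2)·cos(2·x) + (4/27 + 16·π^2/9)·cos(3·x) - 2·π^4/5 - π^2 - 1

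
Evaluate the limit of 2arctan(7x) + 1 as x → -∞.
Evaluate the dominant behaviour as x → -∞; each term tends to a finite value or vanishes.
Limit = 1 - π.

Final answer: 1 - π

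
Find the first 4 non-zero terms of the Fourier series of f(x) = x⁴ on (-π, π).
(48 - 8·π^2)·cos(x) + (-3 + 2·π^2)·cos(2·x) + (16/27 - 8·π^2/9)·cos(3·x) + π^4/5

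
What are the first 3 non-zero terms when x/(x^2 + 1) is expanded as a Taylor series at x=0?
x^5 - x^3 + x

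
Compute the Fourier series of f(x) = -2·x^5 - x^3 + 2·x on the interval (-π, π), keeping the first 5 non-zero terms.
(-464 - 4·π^4 + 78·π^2)·sin(x) + (-9·π^2 + 23/2 + 2·π^4)·sin(2·x) + (-4·π^4/3 - 16/81 + 62·π^2/27)·sin(3·x) + (-3·π^2/4 - 23/32 + π^4)·sin(4·x) + (-4·π^4/5 + 464/625 + 6·π^2/25)·sin(5·x)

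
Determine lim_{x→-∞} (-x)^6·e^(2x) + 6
The product is a 0·∞ indeterminate form at x → -∞.
Rewrite the product as (-x)^6 / e^(-2x) (an ∞/∞ form) and apply L'Hôpital, or use the standard hierarchy e^(2|x|) ≫ |(-x)^6| as x → -∞.
The indeterminate product → 0, so the limit = 6.

Final answer: 6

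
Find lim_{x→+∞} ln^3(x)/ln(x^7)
This is an ∞/∞ indeterminate form as x → +∞.
Write ln(x^7) = 7·ln(x), reducing the quotient to ln^2(x)/7 → ∞.
Limit = ∞.

Final answer: ∞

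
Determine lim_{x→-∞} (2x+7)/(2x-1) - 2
Evaluate the dominant behaviour as x → -∞; each term tends to a finite value or vanishes.
Limit = -1.

Final answer: -1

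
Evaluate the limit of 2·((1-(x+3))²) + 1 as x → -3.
Direct substitution at x = -3 gives 3.

Final answer: 3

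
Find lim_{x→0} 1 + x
Direct substitution at x = 0 gives 1.

Final answer: 1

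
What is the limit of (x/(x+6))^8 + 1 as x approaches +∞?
As x → +∞: x/(x+6) = 1/(1 + 6/x) → 1, and the 8th power of a limit-1 base also → 1; with the additive constant, 1 + 1 = 2.
Limit = 2.

Final answer: 2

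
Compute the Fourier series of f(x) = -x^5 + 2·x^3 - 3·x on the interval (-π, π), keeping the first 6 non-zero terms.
(-270 - 2·π^4 + 44·π^2)·sin(x) + (-7·π^2 + 27/2 + π^4)·sin(2·x) + (-2·π^4/3 - 314/81 + 76·π^2/27)·sin(3·x) + (-13·π^2/8 + 135/64 + π^4/2)·sin(4·x) + (-2·π^4/5 - 918/625 + 28·π^2/25)·sin(5·x) + (-23·π^2/27 + 185/162 + π^4/3)·sin(6·x)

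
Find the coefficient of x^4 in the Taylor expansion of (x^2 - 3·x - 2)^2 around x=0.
Expand to order 4: (x^2 - 3·x - 2)^2 = x^4 - 6·x^3 + 5·x^2 + 12·x + 4 + O(x^5).
The coefficient of x^4 is 1.

Final answer: 1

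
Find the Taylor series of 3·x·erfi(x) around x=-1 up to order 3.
3·erfi(1) + (-6·e - 3·√(π)·erfi(1))·(x + 1)/√(π) + 12·e·(x + 1)^2/√(π) - 12·e·(x + 1)^3/√(π)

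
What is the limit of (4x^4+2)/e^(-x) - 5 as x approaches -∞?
The quotient is an ∞/∞ indeterminate form as x → -∞.
Compare growth rates of the dominant terms (exponentials ≫ polynomials ≫ logarithms), or apply L'Hôpital's rule; the quotient → 0.
Adding the constant: 0 - 5 = -5. Limit = -5.

Final answer: -5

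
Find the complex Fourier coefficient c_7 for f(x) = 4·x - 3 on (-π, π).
Compute the real Fourier coefficients first: a_7 = 0, b_7 = 8/7.
Then c_7 = (a_7 − i·b_7)/2 = -4·i/7.

Final answer: -4·i/7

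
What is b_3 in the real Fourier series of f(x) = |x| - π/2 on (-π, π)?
b_3 = (1/π) ∫_{-π}^{π} f(x)·sin(3x) dx.
Evaluate the integral (use parity and integration by parts as needed): b_3 = 0.

Final answer: 0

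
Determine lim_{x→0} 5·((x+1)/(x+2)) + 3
Direct substitution at x = 0 gives 11/2.

Final answer: 11/2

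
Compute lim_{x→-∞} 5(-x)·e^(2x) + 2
The product is a 0·∞ indeterminate form at x → -∞.
Rewrite the product as 5(-x) / e^(-2x) (an ∞/∞ form) and apply L'Hôpital, or use the standard hierarchy e^(2|x|) ≫ |(-x)| as x → -∞.
The indeterminate product → 0, so the limit = 2.

Final answer: 2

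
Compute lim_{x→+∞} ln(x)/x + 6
Evaluate the dominant behaviour as x → +∞; each term tends to a finite value or vanishes.
Limit = 6.

Final answer: 6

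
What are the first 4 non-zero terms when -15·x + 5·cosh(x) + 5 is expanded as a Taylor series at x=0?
5·x^4/24 + 5·x^2/2 - 15·x + 10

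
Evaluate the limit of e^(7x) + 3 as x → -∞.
Evaluate the dominant behaviour as x → -∞; each term tends to a finite value or vanishes.
Limit = 3.

Final answer: 3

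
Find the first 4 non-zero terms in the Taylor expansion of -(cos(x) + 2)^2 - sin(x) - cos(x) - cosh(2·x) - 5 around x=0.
x^3/6 + 3·x^2/2 - x - 16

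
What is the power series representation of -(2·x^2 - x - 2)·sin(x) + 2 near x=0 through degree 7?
-43·x^7/2520 + x^6/120 + 7·x^5/20 - x^4/6 - 7·x^3/3 + x^2 + 2·x + 2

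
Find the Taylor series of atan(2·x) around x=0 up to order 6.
32·x^5/5 - 8·x^3/3 + 2·x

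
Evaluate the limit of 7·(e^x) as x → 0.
Direct substitution at x = 0 gives 7.

Final answer: 7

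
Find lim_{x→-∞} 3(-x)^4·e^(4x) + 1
The product is a 0·∞ indeterminate form at x → -∞.
Rewrite the product as 3(-x)^4 / e^(-4x) (an ∞/∞ form) and apply L'Hôpital, or use the standard hierarchy e^(4|x|) ≫ |(-x)^4| as x → -∞.
The indeterminate product → 0, so the limit = 1.

Final answer: 1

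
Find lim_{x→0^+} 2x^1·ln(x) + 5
The product is a 0·∞ indeterminate form at x → 0⁺.
Rewrite the product as 2·ln(x) / x^(-1) and apply L'Hôpital, or use the standard hierarchy x^(-1) ≫ |ln x| as x → 0⁺.
The indeterminate product → 0, so the limit = 5.

Final answer: 5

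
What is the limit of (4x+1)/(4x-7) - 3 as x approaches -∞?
Evaluate the dominant behaviour as x → -∞; each term tends to a finite value or vanishes.
Limit = -2.

Final answer: -2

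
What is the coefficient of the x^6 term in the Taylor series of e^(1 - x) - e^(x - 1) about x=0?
Expand to order 6: e^(1 - x) - e^(x - 1) = x^6·(-e^(-1)/720 + e/720) + x^5·(-e/120 - e^(-1)/120) + x^4·(-e^(-1)/24 + e/24) + x^3·(-e/6 - e^(-1)/6) + x^2·(-e^(-1)/2 + e/2) + x·(-e - e^(-1)) - e^(-1) + e + O(x^7).
The coefficient of x^6 is -e^(-1)/720 + e/720.

Final answer: -e^(-1)/720 + e/720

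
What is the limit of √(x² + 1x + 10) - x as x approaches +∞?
This is an ∞ − ∞ indeterminate form.
Multiply and divide by the conjugate √(x²+1x + 10) + x; the x² terms cancel, leaving (1x + 10)/(√(x²+1x + 10)+x) → 1/2.
Limit = 1/2.

Final answer: 1/2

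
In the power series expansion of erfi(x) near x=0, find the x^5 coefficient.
Expand to order 5: erfi(x) = x^5/(5·√(π)) + 2·x^3/(3·√(π)) + 2·x/√(π) + O(x^6).
The coefficient of x^5 is 1/(5·√(π)).

Final answer: 1/(5·√(π))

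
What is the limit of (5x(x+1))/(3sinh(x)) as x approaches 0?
Both numerator and denominator → 0 as x → 0; this is a 0/0 indeterminate form.
Expand each to leading order near x = 0: numerator ~ 5·x, denominator ~ 3·x.
The limit of the ratio is 5/3.

Final answer: 5/3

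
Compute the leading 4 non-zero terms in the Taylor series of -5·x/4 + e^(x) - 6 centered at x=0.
x^3/6 + x^2/2 - x/4 - 5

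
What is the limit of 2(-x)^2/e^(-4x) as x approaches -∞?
This is an ∞/∞ indeterminate form as x → -∞.
Compare growth rates of the dominant terms (exponentials ≫ polynomials ≫ logarithms), or apply L'Hôpital's rule; the quotient → 0.
Limit = 0.

Final answer: 0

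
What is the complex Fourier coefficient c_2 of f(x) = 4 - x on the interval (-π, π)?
Compute the real Fourier coefficients first: a_2 = 0, b_2 = 1.
Then c_2 = (a_2 − i·b_2)/2 = -i/2.

Final answer: -i/2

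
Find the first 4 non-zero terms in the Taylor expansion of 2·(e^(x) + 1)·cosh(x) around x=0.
4·x^3/3 + 3·x^2 + 2·x + 4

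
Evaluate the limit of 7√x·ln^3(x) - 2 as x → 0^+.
The product is a 0·∞ indeterminate form at x → 0⁺.
Rewrite the product as 7·ln^3(x) / x^(-1/2) and apply L'Hôpital, or use the standard hierarchy x^(-1/2) ≫ |ln x|^3 as x → 0⁺.
The indeterminate product → 0, so the limit = -2.

Final answer: -2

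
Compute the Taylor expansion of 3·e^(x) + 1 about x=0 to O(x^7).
x^6/240 + x^5/40 + x^4/8 + x^3/2 + 3·x^2/2 + 3·x + 4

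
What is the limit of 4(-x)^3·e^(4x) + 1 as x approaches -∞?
The product is a 0·∞ indeterminate form at x → -∞.
Rewrite the product as 4(-x)^3 / e^(-4x) (an ∞/∞ form) and apply L'Hôpital, or use the standard hierarchy e^(4|x|) ≫ |(-x)^3| as x → -∞.
The indeterminate product → 0, so the limit = 1.

Final answer: 1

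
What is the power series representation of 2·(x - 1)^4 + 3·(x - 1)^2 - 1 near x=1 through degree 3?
-1 + 3·(x - 1)^2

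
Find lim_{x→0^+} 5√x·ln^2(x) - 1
The product is a 0·∞ indeterminate form at x → 0⁺.
Rewrite the product as 5·ln^2(x) / x^(-1/2) and apply L'Hôpital, or use the standard hierarchy x^(-1/2) ≫ |ln x|^2 as x → 0⁺.
The indeterminate product → 0, so the limit = -1.

Final answer: -1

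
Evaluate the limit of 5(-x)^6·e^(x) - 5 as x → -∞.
The product is a 0·∞ indeterminate form at x → -∞.
Rewrite the product as 5(-x)^6 / e^(-x) (an ∞/∞ form) and apply L'Hôpital, or use the standard hierarchy e^(|x|) ≫ |(-x)^6| as x → -∞.
The indeterminate product → 0, so the limit = -5.

Final answer: -5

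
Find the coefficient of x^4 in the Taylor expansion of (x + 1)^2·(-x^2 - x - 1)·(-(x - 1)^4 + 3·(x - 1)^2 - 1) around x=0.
Expand to order 4: (x + 1)^2·(-x^2 - x - 1)·(-(x - 1)^4 + 3·(x - 1)^2 - 1) = 6·x^4 + 10·x^3 + 5·x^2 - x - 1 + O(x^5).
The coefficient of x^4 is 6.

Final answer: 6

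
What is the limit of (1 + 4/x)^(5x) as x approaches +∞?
As x → +∞: write (1 + 4/x)^(5x) = ((1 + 4/x)^x)^5 → (e^4)^5 = e^20.
Limit = e^(20).

Final answer: e^(20)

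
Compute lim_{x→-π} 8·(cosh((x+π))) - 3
Direct substitution at x = -π gives 5.

Final answer: 5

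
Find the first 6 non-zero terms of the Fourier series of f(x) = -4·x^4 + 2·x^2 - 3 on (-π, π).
(-200 + 32·π^2)·cos(x) + (14 - 8·π^2)·cos(2·x) + (-88/27 + 32·π^2/9)·cos(3·x) + (5/4 - 2·π^2)·cos(4·x) + (-392/625 + 32·π^2/25)·cos(5·x) - 4·π^4/5 - 3 + 2·π^2/3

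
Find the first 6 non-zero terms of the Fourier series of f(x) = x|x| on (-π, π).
(-8 + 2·π^2)·sin(x)/π - π·sin(2·x) + (-8 + 18·π^2)·sin(3·x)/(27·π) - π·sin(4·x)/2 + (-8 + 50·π^2)·sin(5·x)/(125·π) - π·sin(6·x)/3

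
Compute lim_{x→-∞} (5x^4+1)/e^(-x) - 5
The quotient is an ∞/∞ indeterminate form as x → -∞.
Compare growth rates of the dominant terms (exponentials ≫ polynomials ≫ logarithms), or apply L'Hôpital's rule; the quotient → 0.
Adding the constant: 0 - 5 = -5. Limit = -5.

Final answer: -5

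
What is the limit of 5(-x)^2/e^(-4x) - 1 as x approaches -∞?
The quotient is an ∞/∞ indeterminate form as x → -∞.
Compare growth rates of the dominant terms (exponentials ≫ polynomials ≫ logarithms), or apply L'Hôpital's rule; the quotient → 0.
Adding the constant: 0 - 1 = -1. Limit = -1.

Final answer: -1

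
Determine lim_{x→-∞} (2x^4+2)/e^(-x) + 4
The quotient is an ∞/∞ indeterminate form as x → -∞.
Compare growth rates of the dominant terms (exponentials ≫ polynomials ≫ logarithms), or apply L'Hôpital's rule; the quotient → 0.
Adding the constant: 0 + 4 = 4. Limit = 4.

Final answer: 4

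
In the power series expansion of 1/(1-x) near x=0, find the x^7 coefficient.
Expand to order 7: 1/(1-x) = x^7 + x^6 + x^5 + x^4 + x^3 + x^2 + x + 1 + O(x^8).
The coefficient of x^7 is 1.

Final answer: 1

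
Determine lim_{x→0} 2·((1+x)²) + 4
Direct substitution at x = 0 gives 6.

Final answer: 6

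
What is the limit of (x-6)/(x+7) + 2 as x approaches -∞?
Evaluate the dominant behaviour as x → -∞; each term tends to a finite value or vanishes.
Limit = 3.

Final answer: 3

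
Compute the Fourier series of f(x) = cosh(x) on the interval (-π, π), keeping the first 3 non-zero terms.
-cos(x)·sinh(π)/π + 2·cos(2·x)·sinh(π)/(5·π) + sinh(π)/π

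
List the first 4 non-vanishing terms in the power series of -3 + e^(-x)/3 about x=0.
-x^3/18 + x^2/6 - x/3 - 8/3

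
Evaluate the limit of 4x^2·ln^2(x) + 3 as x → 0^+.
The product is a 0·∞ indeterminate form at x → 0⁺.
Rewrite the product as 4·ln^2(x) / x^(-2) and apply L'Hôpital, or use the standard hierarchy x^(-2) ≫ |ln x|^2 as x → 0⁺.
The indeterminate product → 0, so the limit = 3.

Final answer: 3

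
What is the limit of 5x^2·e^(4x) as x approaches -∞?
This is a 0·∞ indeterminate form at x → -∞.
Rewrite the product as 5x^2 / e^(-4x) (an ∞/∞ form) and apply L'Hôpital, or use the standard hierarchy e^(4|x|) ≫ |x^2| as x → -∞.
The indeterminate product → 0, so the limit = 0.

Final answer: 0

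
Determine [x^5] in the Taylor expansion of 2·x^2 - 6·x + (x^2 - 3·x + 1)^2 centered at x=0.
Expand to order 5: 2·x^2 - 6·x + (x^2 - 3·x + 1)^2 = x^4 - 6·x^3 + 13·x^2 - 12·x + 1 + O(x^6).
The coefficient of x^5 is 0.

Final answer: 0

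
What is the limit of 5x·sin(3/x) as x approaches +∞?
As x → +∞: let u = 3/x → 0⁺; then 5·x·sin(3/x) = 5·3·sin(u)/u → 5·3·1 = 15.
Limit = 15.

Final answer: 15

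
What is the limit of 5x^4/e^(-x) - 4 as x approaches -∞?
The quotient is an ∞/∞ indeterminate form as x → -∞.
Compare growth rates of the dominant terms (exponentials ≫ polynomials ≫ logarithms), or apply L'Hôpital's rule; the quotient → 0.
Adding the constant: 0 - 4 = -4. Limit = -4.

Final answer: -4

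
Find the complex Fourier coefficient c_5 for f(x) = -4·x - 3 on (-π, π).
Compute the real Fourier coefficients first: a_5 = 0, b_5 = -8/5.
Then c_5 = (a_5 − i·b_5)/2 = 4·i/5.

Final answer: 4·i/5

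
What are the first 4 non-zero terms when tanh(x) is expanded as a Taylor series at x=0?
-17·x^7/315 + 2·x^5/15 - x^3/3 + x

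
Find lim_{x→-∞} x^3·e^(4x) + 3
The product is a 0·∞ indeterminate form at x → -∞.
Rewrite the product as x^3 / e^(-4x) (an ∞/∞ form) and apply L'Hôpital, or use the standard hierarchy e^(4|x|) ≫ |x^3| as x → -∞.
The indeterminate product → 0, so the limit = 3.

Final answer: 3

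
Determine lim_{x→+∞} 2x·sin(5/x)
As x → +∞: let u = 5/x → 0⁺; then 2·x·sin(5/x) = 2·5·sin(u)/u → 2·5·1 = 10.
Limit = 10.

Final answer: 10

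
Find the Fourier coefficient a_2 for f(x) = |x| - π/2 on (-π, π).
a_2 = (1/π) ∫_{-π}^{π} f(x)·cos(2x) dx.
Evaluate the integral (use parity and integration by parts as needed): a_2 = 0.

Final answer: 0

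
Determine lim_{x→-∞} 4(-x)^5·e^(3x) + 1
The product is a 0·∞ indeterminate form at x → -∞.
Rewrite the product as 4(-x)^5 / e^(-3x) (an ∞/∞ form) and apply L'Hôpital, or use the standard hierarchy e^(3|x|) ≫ |(-x)^5| as x → -∞.
The indeterminate product → 0, so the limit = 1.

Final answer: 1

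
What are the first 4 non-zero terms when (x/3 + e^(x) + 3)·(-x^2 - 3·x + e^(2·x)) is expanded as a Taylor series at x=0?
19·x^3/3 + 19·x^2/6 - 8·x/3 + 4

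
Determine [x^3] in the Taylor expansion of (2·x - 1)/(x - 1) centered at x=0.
Expand to order 3: (2·x - 1)/(x - 1) = -x^3 - x^2 - x + 1 + O(x^4).
The coefficient of x^3 is -1.

Final answer: -1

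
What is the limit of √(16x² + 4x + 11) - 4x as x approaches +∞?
As x → +∞: multiply by the conjugate to get (4x+11)/(√(16x²+4x+11)+4x); the denominator ~ 8x, so the limit is 4/8 = 1/2.
Limit = 1/2.

Final answer: 1/2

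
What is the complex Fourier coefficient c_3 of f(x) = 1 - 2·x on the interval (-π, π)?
Compute the real Fourier coefficients first: a_3 = 0, b_3 = -4/3.
Then c_3 = (a_3 − i·b_3)/2 = 2·i/3.

Final answer: 2·i/3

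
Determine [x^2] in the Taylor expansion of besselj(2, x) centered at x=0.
Expand to order 2: besselj(2, x) = x^2/8 + O(x^3).
The coefficient of x^2 is 1/8.

Final answer: 1/8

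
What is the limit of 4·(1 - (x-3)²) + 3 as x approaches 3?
Direct substitution at x = 3 gives 7.

Final answer: 7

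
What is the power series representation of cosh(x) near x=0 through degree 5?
x^4/24 + x^2/2 + 1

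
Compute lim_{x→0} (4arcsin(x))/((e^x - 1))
Both numerator and denominator → 0 as x → 0; this is a 0/0 indeterminate form.
Expand each to leading order near x = 0: numerator ~ 4·x, denominator ~ x.
The limit of the ratio is 4.

Final answer: 4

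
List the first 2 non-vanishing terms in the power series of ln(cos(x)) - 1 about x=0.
-x^2/2 - 1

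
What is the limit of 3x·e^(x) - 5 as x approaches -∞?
The product is a 0·∞ indeterminate form at x → -∞.
Rewrite the product as 3x / e^(-x) (an ∞/∞ form) and apply L'Hôpital, or use the standard hierarchy e^(|x|) ≫ |x| as x → -∞.
The indeterminate product → 0, so the limit = -5.

Final answer: -5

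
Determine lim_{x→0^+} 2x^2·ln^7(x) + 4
The product is a 0·∞ indeterminate form at x → 0⁺.
Rewrite the product as 2·ln^7(x) / x^(-2) and apply L'Hôpital, or use the standard hierarchy x^(-2) ≫ |ln x|^7 as x → 0⁺.
The indeterminate product → 0, so the limit = 4.

Final answer: 4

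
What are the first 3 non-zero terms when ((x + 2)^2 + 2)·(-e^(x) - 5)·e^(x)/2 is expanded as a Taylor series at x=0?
-61·x^2/2 - 33·x - 18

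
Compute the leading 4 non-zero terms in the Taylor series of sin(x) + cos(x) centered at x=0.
-x^3/6 - x^2/2 + x + 1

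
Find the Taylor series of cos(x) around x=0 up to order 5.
x^4/24 - x^2/2 + 1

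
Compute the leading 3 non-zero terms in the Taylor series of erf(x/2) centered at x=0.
x^5/(160·√(π)) - x^3/(12·√(π)) + x/√(π)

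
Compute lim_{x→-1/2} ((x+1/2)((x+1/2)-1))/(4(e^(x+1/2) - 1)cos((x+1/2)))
Both numerator and denominator → 0 as x → -1/2; this is a 0/0 indeterminate form.
Expand each to leading order near x = -1/2: numerator ~ -(x + 1/2), denominator ~ 4·(x + 1/2).
The limit of the ratio is -1/4.

Final answer: -1/4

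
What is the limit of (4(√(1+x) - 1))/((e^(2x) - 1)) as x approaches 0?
Both numerator and denominator → 0 as x → 0; this is a 0/0 indeterminate form.
Expand each to leading order near x = 0: numerator ~ 2·x, denominator ~ 2·x.
The limit of the ratio is 1.

Final answer: 1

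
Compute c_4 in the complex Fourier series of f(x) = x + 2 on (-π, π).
Compute the real Fourier coefficients first: a_4 = 0, b_4 = -1/2.
Then c_4 = (a_4 − i·b_4)/2 = i/4.

Final answer: i/4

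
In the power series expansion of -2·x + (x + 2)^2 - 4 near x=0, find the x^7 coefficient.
Expand to order 7: -2·x + (x + 2)^2 - 4 = x^2 + 2·x + O(x^8).
The coefficient of x^7 is 0.

Final answer: 0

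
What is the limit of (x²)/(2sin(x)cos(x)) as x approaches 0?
Both numerator and denominator → 0 as x → 0; this is a 0/0 indeterminate form.
Expand each to leading order near x = 0: numerator ~ x^2, denominator ~ 2·x.
The limit of the ratio is 0.

Final answer: 0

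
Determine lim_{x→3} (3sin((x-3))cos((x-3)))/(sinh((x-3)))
Both numerator and denominator → 0 as x → 3; this is a 0/0 indeterminate form.
Expand each to leading order near x = 3: numerator ~ 3·(x - 3), denominator ~ (x - 3).
The limit of the ratio is 3.

Final answer: 3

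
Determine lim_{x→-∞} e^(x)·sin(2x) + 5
Evaluate the dominant behaviour as x → -∞; each term tends to a finite value or vanishes.
Limit = 5.

Final answer: 5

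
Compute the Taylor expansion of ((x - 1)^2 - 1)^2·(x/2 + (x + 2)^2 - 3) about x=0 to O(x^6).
x^5/2 - 13·x^4 + 14·x^3 + 4·x^2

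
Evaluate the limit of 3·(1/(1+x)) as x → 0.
Direct substitution at x = 0 gives 3.

Final answer: 3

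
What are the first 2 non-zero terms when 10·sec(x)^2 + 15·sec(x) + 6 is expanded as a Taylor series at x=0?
35·x^2/2 + 31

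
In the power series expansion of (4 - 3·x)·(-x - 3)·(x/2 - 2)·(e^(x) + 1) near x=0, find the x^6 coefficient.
Expand to order 6: (4 - 3·x)·(-x - 3)·(x/2 - 2)·(e^(x) + 1) = x^6/240 - 3·x^5/10 - 23·x^4/12 - 9·x^3/2 - 11·x^2 - 8·x + 48 + O(x^7).
The coefficient of x^6 is 1/240.

Final answer: 1/240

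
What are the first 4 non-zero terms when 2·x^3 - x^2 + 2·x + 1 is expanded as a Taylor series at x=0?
2·x^3 - x^2 + 2·x + 1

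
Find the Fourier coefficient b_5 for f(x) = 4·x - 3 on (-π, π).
b_5 = (1/π) ∫_{-π}^{π} f(x)·sin(5x) dx.
Evaluate the integral (use parity and integration by parts as needed): b_5 = 8/5.

Final answer: 8/5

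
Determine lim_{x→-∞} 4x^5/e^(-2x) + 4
The quotient is an ∞/∞ indeterminate form as x → -∞.
Compare growth rates of the dominant terms (exponentials ≫ polynomials ≫ logarithms), or apply L'Hôpital's rule; the quotient → 0.
Adding the constant: 0 + 4 = 4. Limit = 4.

Final answer: 4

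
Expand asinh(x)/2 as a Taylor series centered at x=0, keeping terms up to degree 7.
-5·x^7/224 + 3·x^5/80 - x^3/12 + x/2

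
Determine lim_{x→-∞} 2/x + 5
Evaluate the dominant behaviour as x → -∞; each term tends to a finite value or vanishes.
Limit = 5.

Final answer: 5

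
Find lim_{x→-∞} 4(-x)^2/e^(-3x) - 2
The quotient is an ∞/∞ indeterminate form as x → -∞.
Compare growth rates of the dominant terms (exponentials ≫ polynomials ≫ logarithms), or apply L'Hôpital's rule; the quotient → 0.
Adding the constant: 0 - 2 = -2. Limit = -2.

Final answer: -2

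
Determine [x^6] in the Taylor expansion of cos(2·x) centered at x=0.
Expand to order 6: cos(2·x) = -4·x^6/45 + 2·x^4/3 - 2·x^2 + 1 + O(x^7).
The coefficient of x^6 is -4/45.

Final answer: -4/45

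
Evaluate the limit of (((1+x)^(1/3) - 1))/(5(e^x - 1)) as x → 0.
Both numerator and denominator → 0 as x → 0; this is a 0/0 indeterminate form.
Expand each to leading order near x = 0: numerator ~ x/3, denominator ~ 5·x.
The limit of the ratio is 1/15.

Final answer: 1/15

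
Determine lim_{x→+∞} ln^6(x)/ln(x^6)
This is an ∞/∞ indeterminate form as x → +∞.
Write ln(x^6) = 6·ln(x), reducing the quotient to ln^5(x)/6 → ∞.
Limit = ∞.

Final answer: ∞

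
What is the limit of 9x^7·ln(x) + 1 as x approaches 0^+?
The product is a 0·∞ indeterminate form at x → 0⁺.
Rewrite the product as 9·ln(x) / x^(-7) and apply L'Hôpital, or use the standard hierarchy x^(-7) ≫ |ln x| as x → 0⁺.
The indeterminate product → 0, so the limit = 1.

Final answer: 1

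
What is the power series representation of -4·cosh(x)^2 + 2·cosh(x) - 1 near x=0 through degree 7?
-7·x^6/40 - 5·x^4/4 - 3·x^2 - 3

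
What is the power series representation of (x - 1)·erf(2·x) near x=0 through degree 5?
-32·x^5/(5·√(π)) - 16·x^4/(3·√(π)) + 16·x^3/(3·√(π)) + 4·x^2/√(π) - 4·x/√(π)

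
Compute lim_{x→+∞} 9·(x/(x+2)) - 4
Evaluate the dominant behaviour as x → +∞; each term tends to a finite value or vanishes.
Limit = 5.

Final answer: 5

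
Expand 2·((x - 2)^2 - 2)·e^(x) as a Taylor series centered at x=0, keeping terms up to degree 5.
x^5/30 - x^4/6 - 4·x^3/3 - 4·x^2 - 4·x + 4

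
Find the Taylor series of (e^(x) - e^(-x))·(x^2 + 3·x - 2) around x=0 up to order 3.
4·x^3/3 + 6·x^2 - 4·x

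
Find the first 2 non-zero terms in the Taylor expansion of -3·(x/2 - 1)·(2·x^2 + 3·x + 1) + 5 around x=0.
15·x/2 + 8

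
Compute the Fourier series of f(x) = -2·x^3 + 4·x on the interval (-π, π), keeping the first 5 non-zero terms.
(32 - 4·π^2)·sin(x) + (-7 + 2·π^2)·sin(2·x) + (32/9 - 4·π^2/3)·sin(3·x) + (-19/8 + π^2)·sin(4·x) + (224/125 - 4·π^2/5)·sin(5·x)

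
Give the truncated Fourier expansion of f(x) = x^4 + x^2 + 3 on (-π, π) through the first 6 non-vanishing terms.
(44 - 8·π^2)·cos(x) + (-2 + 2·π^2)·cos(2·x) + (4/27 - 8·π^2/9)·cos(3·x) + (1/16 + π^2/2)·cos(4·x) + (-8·π^2/25 - 52/625)·cos(5·x) + 3 + π^2/3 + π^4/5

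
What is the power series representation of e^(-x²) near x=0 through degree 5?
x^4/2 - x^2 + 1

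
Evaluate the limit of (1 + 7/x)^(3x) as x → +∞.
As x → +∞: write (1 + 7/x)^(3x) = ((1 + 7/x)^x)^3 → (e^7)^3 = e^21.
Limit = e^(21).

Final answer: e^(21)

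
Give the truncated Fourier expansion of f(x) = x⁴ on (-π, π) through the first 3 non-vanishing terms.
(48 - 8·π^2)·cos(x) + (-3 + 2·π^2)·cos(2·x) + π^4/5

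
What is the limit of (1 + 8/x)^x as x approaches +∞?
As x → +∞: this is the defining limit (1 + 8/x)^x → e^8.
Limit = e^(8).

Final answer: e^(8)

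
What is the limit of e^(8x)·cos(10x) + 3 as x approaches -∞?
Evaluate the dominant behaviour as x → -∞; each term tends to a finite value or vanishes.
Limit = 3.

Final answer: 3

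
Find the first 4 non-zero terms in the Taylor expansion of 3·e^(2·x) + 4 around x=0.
4·x^3 + 6·x^2 + 6·x + 7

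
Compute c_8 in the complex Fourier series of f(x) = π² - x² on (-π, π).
Compute the real Fourier coefficients first: a_8 = -1/16, b_8 = 0.
Then c_8 = (a_8 − i·b_8)/2 = -1/32.

Final answer: -1/32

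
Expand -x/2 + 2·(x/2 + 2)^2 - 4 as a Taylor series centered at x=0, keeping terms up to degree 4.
x^2/2 + 7·x/2 + 4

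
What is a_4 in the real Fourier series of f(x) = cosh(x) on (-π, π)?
a_4 = (1/π) ∫_{-π}^{π} f(x)·cos(4x) dx.
Evaluate the integral (use parity and integration by parts as needed): a_4 = 2·sinh(π)/(17·π).

Final answer: 2·sinh(π)/(17·π)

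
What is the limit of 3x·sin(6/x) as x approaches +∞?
As x → +∞: let u = 6/x → 0⁺; then 3·x·sin(6/x) = 3·6·sin(u)/u → 3·6·1 = 18.
Limit = 18.

Final answer: 18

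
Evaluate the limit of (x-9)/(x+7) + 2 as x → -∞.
Evaluate the dominant behaviour as x → -∞; each term tends to a finite value or vanishes.
Limit = 3.

Final answer: 3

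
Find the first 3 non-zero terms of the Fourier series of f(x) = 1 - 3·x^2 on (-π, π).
12·cos(x) - 3·cos(2·x) - π^2 + 1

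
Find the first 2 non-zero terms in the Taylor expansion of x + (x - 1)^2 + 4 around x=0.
5 - x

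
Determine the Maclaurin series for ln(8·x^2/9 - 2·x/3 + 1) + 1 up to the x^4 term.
-4·x^4/81 + 40·x^3/81 + 2·x^2/3 - 2·x/3 + 1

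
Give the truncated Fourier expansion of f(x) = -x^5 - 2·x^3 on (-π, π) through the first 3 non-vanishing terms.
(-216 - 2·π^4 + 36·π^2)·sin(x) + (-3·π^2 + 9/2 + π^4)·sin(2·x) + (-2·π^4/3 - 8/81 + 4·π^2/27)·sin(3·x)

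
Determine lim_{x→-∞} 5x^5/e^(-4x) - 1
The quotient is an ∞/∞ indeterminate form as x → -∞.
Compare growth rates of the dominant terms (exponentials ≫ polynomials ≫ logarithms), or apply L'Hôpital's rule; the quotient → 0.
Adding the constant: 0 - 1 = -1. Limit = -1.

Final answer: -1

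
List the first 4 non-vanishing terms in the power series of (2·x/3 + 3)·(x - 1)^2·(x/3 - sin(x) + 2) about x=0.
13·x^3/18 + 62·x^2/9 - 38·x/3 + 6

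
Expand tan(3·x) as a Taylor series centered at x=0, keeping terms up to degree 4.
9·x^3 + 3·x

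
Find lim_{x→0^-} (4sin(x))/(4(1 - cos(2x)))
Both numerator and denominator → 0 as x → 0^-; this is a 0/0 indeterminate form.
Expand each to leading order near x = 0: numerator ~ 4·x, denominator ~ 8·x^2.
The limit of the ratio is -∞.

Final answer: -∞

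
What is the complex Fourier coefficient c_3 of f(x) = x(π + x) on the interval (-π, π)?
Compute the real Fourier coefficients first: a_3 = -4/9, b_3 = 2·π/3.
Then c_3 = (a_3 − i·b_3)/2 = -2/9 - i·π/3.

Final answer: -2/9 - i·π/3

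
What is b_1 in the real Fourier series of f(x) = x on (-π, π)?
b_1 = (1/π) ∫_{-π}^{π} f(x)·sin(1x) dx.
Evaluate the integral (use parity and integration by parts as needed): b_1 = 2.

Final answer: 2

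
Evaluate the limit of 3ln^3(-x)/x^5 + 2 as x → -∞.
The quotient is an ∞/∞ indeterminate form as x → -∞.
Compare growth rates of the dominant terms (exponentials ≫ polynomials ≫ logarithms), or apply L'Hôpital's rule; the quotient → 0.
Adding the constant: 0 + 2 = 2. Limit = 2.

Final answer: 2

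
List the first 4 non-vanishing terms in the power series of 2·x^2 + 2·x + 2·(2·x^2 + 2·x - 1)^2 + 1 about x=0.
16·x^3 + 2·x^2 - 6·x + 3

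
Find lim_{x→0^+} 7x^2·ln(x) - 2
The product is a 0·∞ indeterminate form at x → 0⁺.
Rewrite the product as 7·ln(x) / x^(-2) and apply L'Hôpital, or use the standard hierarchy x^(-2) ≫ |ln x| as x → 0⁺.
The indeterminate product → 0, so the limit = -2.

Final answer: -2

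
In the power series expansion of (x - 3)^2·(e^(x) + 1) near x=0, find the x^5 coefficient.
Expand to order 5: (x - 3)^2·(e^(x) + 1) = -x^5/120 - x^4/8 - x^3/2 + x^2/2 - 3·x + 18 + O(x^6).
The coefficient of x^5 is -1/120.

Final answer: -1/120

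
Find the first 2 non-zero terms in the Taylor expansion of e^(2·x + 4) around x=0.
2·x·e^(4) + e^(4)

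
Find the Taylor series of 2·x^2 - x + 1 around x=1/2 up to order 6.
1 + (x - 1/2) + 2·(x - 1/2)^2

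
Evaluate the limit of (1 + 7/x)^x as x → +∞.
As x → +∞: this is the defining limit (1 + 7/x)^x → e^7.
Limit = e^(7).

Final answer: e^(7)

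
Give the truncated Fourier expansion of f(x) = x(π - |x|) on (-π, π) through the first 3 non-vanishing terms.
8·sin(x)/π + 8·sin(3·x)/(27·π) + 8·sin(5·x)/(125·π)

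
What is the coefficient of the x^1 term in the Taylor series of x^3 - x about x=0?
Expand to order 1: x^3 - x = -x + O(x^2).
The coefficient of x^1 is -1.

Final answer: -1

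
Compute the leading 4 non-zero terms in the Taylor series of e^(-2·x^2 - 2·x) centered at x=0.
-4·x^4/3 + 8·x^3/3 - 2·x + 1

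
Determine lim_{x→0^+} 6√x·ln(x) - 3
The product is a 0·∞ indeterminate form at x → 0⁺.
Rewrite the product as 6·ln(x) / x^(-1/2) and apply L'Hôpital, or use the standard hierarchy x^(-1/2) ≫ |ln x| as x → 0⁺.
The indeterminate product → 0, so the limit = -3.

Final answer: -3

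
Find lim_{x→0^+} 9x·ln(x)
This is a 0·∞ indeterminate form at x → 0⁺.
Rewrite the product as 9·ln(x) / x^(-1) and apply L'Hôpital, or use the standard hierarchy x^(-1) ≫ |ln x| as x → 0⁺.
The indeterminate product → 0, so the limit = 0.

Final answer: 0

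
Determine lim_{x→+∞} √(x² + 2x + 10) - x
As x → +∞: multiply by the conjugate to get (2x+10)/(√(x²+2x+10)+x); the denominator ~ 2x, so the limit is 2/2 = 1.
Limit = 1.

Final answer: 1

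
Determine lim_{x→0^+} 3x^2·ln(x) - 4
The product is a 0·∞ indeterminate form at x → 0⁺.
Rewrite the product as 3·ln(x) / x^(-2) and apply L'Hôpital, or use the standard hierarchy x^(-2) ≫ |ln x| as x → 0⁺.
The indeterminate product → 0, so the limit = -4.

Final answer: -4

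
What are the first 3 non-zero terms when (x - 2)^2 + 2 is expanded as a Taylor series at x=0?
x^2 - 4·x + 6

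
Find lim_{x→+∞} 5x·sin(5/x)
As x → +∞: let u = 5/x → 0⁺; then 5·x·sin(5/x) = 5·5·sin(u)/u → 5·5·1 = 25.
Limit = 25.

Final answer: 25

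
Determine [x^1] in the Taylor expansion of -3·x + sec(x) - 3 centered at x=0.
Expand to order 1: -3·x + sec(x) - 3 = -3·x - 2 + O(x^2).
The coefficient of x^1 is -3.

Final answer: -3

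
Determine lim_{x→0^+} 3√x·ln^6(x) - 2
The product is a 0·∞ indeterminate form at x → 0⁺.
Rewrite the product as 3·ln^6(x) / x^(-1/2) and apply L'Hôpital, or use the standard hierarchy x^(-1/2) ≫ |ln x|^6 as x → 0⁺.
The indeterminate product → 0, so the limit = -2.

Final answer: -2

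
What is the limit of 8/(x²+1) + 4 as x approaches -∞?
Evaluate the dominant behaviour as x → -∞; each term tends to a finite value or vanishes.
Limit = 4.

Final answer: 4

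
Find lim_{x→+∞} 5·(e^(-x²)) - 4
Evaluate the dominant behaviour as x → +∞; each term tends to a finite value or vanishes.
Limit = -4.

Final answer: -4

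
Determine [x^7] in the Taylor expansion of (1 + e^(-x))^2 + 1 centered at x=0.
Expand to order 7: (1 + e^(-x))^2 + 1 = -13·x^7/504 + 11·x^6/120 - 17·x^5/60 + 3·x^4/4 - 5·x^3/3 + 3·x^2 - 4·x + 5 + O(x^8).
The coefficient of x^7 is -13/504.

Final answer: -13/504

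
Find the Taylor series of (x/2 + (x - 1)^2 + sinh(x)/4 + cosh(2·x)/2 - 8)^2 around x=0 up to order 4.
-7·x^4/16 - 133·x^3/24 - 391·x^2/16 + 65·x/4 + 169/4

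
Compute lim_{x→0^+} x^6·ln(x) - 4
The product is a 0·∞ indeterminate form at x → 0⁺.
Rewrite the product as ln(x) / x^(-6) and apply L'Hôpital, or use the standard hierarchy x^(-6) ≫ |ln x| as x → 0⁺.
The indeterminate product → 0, so the limit = -4.

Final answer: -4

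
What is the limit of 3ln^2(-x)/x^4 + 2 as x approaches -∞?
The quotient is an ∞/∞ indeterminate form as x → -∞.
Compare growth rates of the dominant terms (exponentials ≫ polynomials ≫ logarithms), or apply L'Hôpital's rule; the quotient → 0.
Adding the constant: 0 + 2 = 2. Limit = 2.

Final answer: 2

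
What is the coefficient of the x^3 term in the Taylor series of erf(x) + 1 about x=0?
Expand to order 3: erf(x) + 1 = -2·x^3/(3·√(π)) + 2·x/√(π) + 1 + O(x^4).
The coefficient of x^3 is -2/(3·√(π)).

Final answer: -2/(3·√(π))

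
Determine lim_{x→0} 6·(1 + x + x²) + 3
Direct substitution at x = 0 gives 9.

Final answer: 9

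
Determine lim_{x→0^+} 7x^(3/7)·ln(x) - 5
The product is a 0·∞ indeterminate form at x → 0⁺.
Rewrite the product as 7·ln(x) / x^(-3/7) and apply L'Hôpital, or use the standard hierarchy x^(-3/7) ≫ |ln x| as x → 0⁺.
The indeterminate product → 0, so the limit = -5.

Final answer: -5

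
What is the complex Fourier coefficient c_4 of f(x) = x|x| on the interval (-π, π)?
Compute the real Fourier coefficients first: a_4 = 0, b_4 = -π/2.
Then c_4 = (a_4 − i·b_4)/2 = i·π/4.

Final answer: i·π/4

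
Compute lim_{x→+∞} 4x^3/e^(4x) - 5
The quotient is an ∞/∞ indeterminate form as x → +∞.
The exponential denominator e^(4x) dominates the polynomial numerator (e^x ≫ x^3 as x → ∞), so the quotient → 0.
Adding the constant: 0 - 5 = -5. Limit = -5.

Final answer: -5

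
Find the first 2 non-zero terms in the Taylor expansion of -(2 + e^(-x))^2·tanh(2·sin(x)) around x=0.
12·x^2 - 18·x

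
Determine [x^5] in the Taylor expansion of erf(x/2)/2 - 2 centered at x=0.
Expand to order 5: erf(x/2)/2 - 2 = x^5/(320·√(π)) - x^3/(24·√(π)) + x/(2·√(π)) - 2 + O(x^6).
The coefficient of x^5 is 1/(320·√(π)).

Final answer: 1/(320·√(π))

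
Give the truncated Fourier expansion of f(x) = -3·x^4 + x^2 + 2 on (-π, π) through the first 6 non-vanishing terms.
(-148 + 24·π^2)·cos(x) + (10 - 6·π^2)·cos(2·x) + (-20/9 + 8·π^2/3)·cos(3·x) + (13/16 - 3·π^2/2)·cos(4·x) + (-244/625 + 24·π^2/25)·cos(5·x) - 3·π^4/5 + 2 + π^2/3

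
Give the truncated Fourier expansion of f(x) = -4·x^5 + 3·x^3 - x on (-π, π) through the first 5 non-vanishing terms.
(-998 - 8·π^4 + 166·π^2)·sin(x) + (-23·π^2 + 71/2 + 4·π^4)·sin(2·x) + (-8·π^4/3 - 482/81 + 214·π^2/27)·sin(3·x) + (-4·π^2 + 2 + 2·π^4)·sin(4·x) + (-8·π^4/5 - 622/625 + 62·π^2/25)·sin(5·x)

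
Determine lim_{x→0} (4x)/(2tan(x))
Both numerator and denominator → 0 as x → 0; this is a 0/0 indeterminate form.
Expand each to leading order near x = 0: numerator ~ 4·x, denominator ~ 2·x.
The limit of the ratio is 2.

Final answer: 2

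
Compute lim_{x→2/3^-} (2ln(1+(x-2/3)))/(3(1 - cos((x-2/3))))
Both numerator and denominator → 0 as x → 2/3^-; this is a 0/0 indeterminate form.
Expand each to leading order near x = 2/3: numerator ~ 2·(x - 2/3), denominator ~ 3·(x - 2/3)^2/2.
The limit of the ratio is -∞.

Final answer: -∞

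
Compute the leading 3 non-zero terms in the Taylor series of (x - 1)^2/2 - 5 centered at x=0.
x^2/2 - x - 9/2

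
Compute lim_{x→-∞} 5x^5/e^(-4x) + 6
The quotient is an ∞/∞ indeterminate form as x → -∞.
Compare growth rates of the dominant terms (exponentials ≫ polynomials ≫ logarithms), or apply L'Hôpital's rule; the quotient → 0.
Adding the constant: 0 + 6 = 6. Limit = 6.

Final answer: 6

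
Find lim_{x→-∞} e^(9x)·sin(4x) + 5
Evaluate the dominant behaviour as x → -∞; each term tends to a finite value or vanishes.
Limit = 5.

Final answer: 5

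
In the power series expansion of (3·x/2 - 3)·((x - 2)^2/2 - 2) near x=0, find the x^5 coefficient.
Expand to order 5: (3·x/2 - 3)·((x - 2)^2/2 - 2) = 3·x^3/4 - 9·x^2/2 + 6·x + O(x^6).
The coefficient of x^5 is 0.

Final answer: 0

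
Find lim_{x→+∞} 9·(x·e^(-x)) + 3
Evaluate the dominant behaviour as x → +∞; each term tends to a finite value or vanishes.
Limit = 3.

Final answer: 3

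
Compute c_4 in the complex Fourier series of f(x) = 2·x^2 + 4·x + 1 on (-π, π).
Compute the real Fourier coefficients first: a_4 = 1/2, b_4 = -2.
Then c_4 = (a_4 − i·b_4)/2 = 1/4 + i.

Final answer: 1/4 + i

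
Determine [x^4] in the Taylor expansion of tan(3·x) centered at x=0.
Expand to order 4: tan(3·x) = 9·x^3 + 3·x + O(x^5).
The coefficient of x^4 is 0.

Final answer: 0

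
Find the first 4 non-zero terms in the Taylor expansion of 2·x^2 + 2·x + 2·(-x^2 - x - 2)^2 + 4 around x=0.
4·x^3 + 12·x^2 + 10·x + 12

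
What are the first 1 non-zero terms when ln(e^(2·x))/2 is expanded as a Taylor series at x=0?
x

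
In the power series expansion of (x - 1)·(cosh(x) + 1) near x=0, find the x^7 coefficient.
Expand to order 7: (x - 1)·(cosh(x) + 1) = x^7/720 - x^6/720 + x^5/24 - x^4/24 + x^3/2 - x^2/2 + 2·x - 2 + O(x^8).
The coefficient of x^7 is 1/720.

Final answer: 1/720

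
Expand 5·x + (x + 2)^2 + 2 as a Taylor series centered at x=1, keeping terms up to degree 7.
16 + 11·(x - 1) + (x - 1)^2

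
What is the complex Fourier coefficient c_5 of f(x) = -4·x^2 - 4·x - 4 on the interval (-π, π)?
Compute the real Fourier coefficients first: a_5 = 16/25, b_5 = -8/5.
Then c_5 = (a_5 − i·b_5)/2 = 8/25 + 4·i/5.

Final answer: 8/25 + 4·i/5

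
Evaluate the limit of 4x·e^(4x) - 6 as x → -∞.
The product is a 0·∞ indeterminate form at x → -∞.
Rewrite the product as 4x / e^(-4x) (an ∞/∞ form) and apply L'Hôpital, or use the standard hierarchy e^(4|x|) ≫ |x| as x → -∞.
The indeterminate product → 0, so the limit = -6.

Final answer: -6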